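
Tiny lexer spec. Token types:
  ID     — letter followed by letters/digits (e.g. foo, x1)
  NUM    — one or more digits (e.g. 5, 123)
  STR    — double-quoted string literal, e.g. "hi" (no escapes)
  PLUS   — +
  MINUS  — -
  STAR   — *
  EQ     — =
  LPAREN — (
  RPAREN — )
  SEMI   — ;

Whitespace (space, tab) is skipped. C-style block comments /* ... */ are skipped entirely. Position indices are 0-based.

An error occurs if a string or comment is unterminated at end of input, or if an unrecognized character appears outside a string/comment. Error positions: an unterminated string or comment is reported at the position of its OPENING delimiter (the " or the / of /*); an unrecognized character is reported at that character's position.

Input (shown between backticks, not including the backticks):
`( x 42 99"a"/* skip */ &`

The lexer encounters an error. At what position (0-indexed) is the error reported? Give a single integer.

pos=0: emit LPAREN '('
pos=2: emit ID 'x' (now at pos=3)
pos=4: emit NUM '42' (now at pos=6)
pos=7: emit NUM '99' (now at pos=9)
pos=9: enter STRING mode
pos=9: emit STR "a" (now at pos=12)
pos=12: enter COMMENT mode (saw '/*')
exit COMMENT mode (now at pos=22)
pos=23: ERROR — unrecognized char '&'

Answer: 23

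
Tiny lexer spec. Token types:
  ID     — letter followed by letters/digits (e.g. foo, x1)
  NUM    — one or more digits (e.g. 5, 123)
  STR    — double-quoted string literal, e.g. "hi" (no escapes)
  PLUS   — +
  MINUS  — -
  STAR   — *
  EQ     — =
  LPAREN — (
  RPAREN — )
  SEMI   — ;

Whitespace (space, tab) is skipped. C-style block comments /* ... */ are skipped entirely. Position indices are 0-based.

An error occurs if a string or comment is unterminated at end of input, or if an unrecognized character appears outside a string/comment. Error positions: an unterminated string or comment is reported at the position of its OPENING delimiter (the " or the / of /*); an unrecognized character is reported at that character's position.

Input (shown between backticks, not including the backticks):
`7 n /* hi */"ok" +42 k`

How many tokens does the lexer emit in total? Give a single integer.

pos=0: emit NUM '7' (now at pos=1)
pos=2: emit ID 'n' (now at pos=3)
pos=4: enter COMMENT mode (saw '/*')
exit COMMENT mode (now at pos=12)
pos=12: enter STRING mode
pos=12: emit STR "ok" (now at pos=16)
pos=17: emit PLUS '+'
pos=18: emit NUM '42' (now at pos=20)
pos=21: emit ID 'k' (now at pos=22)
DONE. 6 tokens: [NUM, ID, STR, PLUS, NUM, ID]

Answer: 6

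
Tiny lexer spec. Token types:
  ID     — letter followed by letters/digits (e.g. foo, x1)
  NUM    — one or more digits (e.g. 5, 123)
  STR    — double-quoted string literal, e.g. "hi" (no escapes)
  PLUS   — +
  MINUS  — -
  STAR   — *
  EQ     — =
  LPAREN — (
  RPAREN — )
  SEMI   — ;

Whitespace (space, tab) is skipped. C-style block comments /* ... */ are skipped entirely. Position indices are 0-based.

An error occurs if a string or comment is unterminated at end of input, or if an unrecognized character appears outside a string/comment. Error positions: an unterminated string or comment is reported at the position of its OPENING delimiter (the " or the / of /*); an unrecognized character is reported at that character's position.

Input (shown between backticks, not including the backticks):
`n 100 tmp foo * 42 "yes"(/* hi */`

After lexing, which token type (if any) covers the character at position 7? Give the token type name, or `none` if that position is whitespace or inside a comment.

Answer: ID

Derivation:
pos=0: emit ID 'n' (now at pos=1)
pos=2: emit NUM '100' (now at pos=5)
pos=6: emit ID 'tmp' (now at pos=9)
pos=10: emit ID 'foo' (now at pos=13)
pos=14: emit STAR '*'
pos=16: emit NUM '42' (now at pos=18)
pos=19: enter STRING mode
pos=19: emit STR "yes" (now at pos=24)
pos=24: emit LPAREN '('
pos=25: enter COMMENT mode (saw '/*')
exit COMMENT mode (now at pos=33)
DONE. 8 tokens: [ID, NUM, ID, ID, STAR, NUM, STR, LPAREN]
Position 7: char is 'm' -> ID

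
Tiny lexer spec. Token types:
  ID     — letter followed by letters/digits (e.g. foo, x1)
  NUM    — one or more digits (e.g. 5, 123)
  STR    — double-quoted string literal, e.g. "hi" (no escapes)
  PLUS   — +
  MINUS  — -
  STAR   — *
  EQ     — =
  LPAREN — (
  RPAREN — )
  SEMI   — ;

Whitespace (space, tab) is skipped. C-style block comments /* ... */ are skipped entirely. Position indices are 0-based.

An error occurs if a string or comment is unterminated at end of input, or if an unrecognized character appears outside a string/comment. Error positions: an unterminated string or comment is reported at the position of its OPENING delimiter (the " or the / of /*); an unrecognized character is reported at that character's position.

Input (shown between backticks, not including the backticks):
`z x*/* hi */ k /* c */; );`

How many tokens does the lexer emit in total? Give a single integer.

pos=0: emit ID 'z' (now at pos=1)
pos=2: emit ID 'x' (now at pos=3)
pos=3: emit STAR '*'
pos=4: enter COMMENT mode (saw '/*')
exit COMMENT mode (now at pos=12)
pos=13: emit ID 'k' (now at pos=14)
pos=15: enter COMMENT mode (saw '/*')
exit COMMENT mode (now at pos=22)
pos=22: emit SEMI ';'
pos=24: emit RPAREN ')'
pos=25: emit SEMI ';'
DONE. 7 tokens: [ID, ID, STAR, ID, SEMI, RPAREN, SEMI]

Answer: 7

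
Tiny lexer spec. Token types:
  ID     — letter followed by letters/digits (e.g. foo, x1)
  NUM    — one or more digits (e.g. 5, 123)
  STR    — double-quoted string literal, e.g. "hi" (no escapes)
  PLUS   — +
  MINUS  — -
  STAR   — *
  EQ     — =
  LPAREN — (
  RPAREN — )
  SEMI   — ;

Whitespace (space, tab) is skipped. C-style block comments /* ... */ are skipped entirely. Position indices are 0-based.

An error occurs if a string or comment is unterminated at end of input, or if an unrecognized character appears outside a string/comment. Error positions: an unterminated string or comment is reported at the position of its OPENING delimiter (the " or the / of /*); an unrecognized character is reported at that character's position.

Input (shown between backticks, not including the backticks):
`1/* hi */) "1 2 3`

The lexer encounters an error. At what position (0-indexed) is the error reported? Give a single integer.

pos=0: emit NUM '1' (now at pos=1)
pos=1: enter COMMENT mode (saw '/*')
exit COMMENT mode (now at pos=9)
pos=9: emit RPAREN ')'
pos=11: enter STRING mode
pos=11: ERROR — unterminated string

Answer: 11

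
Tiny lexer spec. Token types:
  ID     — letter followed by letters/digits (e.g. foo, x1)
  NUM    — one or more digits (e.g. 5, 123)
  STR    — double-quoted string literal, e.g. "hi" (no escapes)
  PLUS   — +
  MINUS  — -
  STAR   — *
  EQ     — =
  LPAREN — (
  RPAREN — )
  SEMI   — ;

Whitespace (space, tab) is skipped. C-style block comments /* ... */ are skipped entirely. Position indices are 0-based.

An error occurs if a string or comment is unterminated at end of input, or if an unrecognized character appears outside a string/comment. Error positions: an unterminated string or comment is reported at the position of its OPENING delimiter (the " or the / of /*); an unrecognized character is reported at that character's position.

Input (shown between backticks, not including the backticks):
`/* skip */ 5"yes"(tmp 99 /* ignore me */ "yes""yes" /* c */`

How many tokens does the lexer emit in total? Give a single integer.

Answer: 7

Derivation:
pos=0: enter COMMENT mode (saw '/*')
exit COMMENT mode (now at pos=10)
pos=11: emit NUM '5' (now at pos=12)
pos=12: enter STRING mode
pos=12: emit STR "yes" (now at pos=17)
pos=17: emit LPAREN '('
pos=18: emit ID 'tmp' (now at pos=21)
pos=22: emit NUM '99' (now at pos=24)
pos=25: enter COMMENT mode (saw '/*')
exit COMMENT mode (now at pos=40)
pos=41: enter STRING mode
pos=41: emit STR "yes" (now at pos=46)
pos=46: enter STRING mode
pos=46: emit STR "yes" (now at pos=51)
pos=52: enter COMMENT mode (saw '/*')
exit COMMENT mode (now at pos=59)
DONE. 7 tokens: [NUM, STR, LPAREN, ID, NUM, STR, STR]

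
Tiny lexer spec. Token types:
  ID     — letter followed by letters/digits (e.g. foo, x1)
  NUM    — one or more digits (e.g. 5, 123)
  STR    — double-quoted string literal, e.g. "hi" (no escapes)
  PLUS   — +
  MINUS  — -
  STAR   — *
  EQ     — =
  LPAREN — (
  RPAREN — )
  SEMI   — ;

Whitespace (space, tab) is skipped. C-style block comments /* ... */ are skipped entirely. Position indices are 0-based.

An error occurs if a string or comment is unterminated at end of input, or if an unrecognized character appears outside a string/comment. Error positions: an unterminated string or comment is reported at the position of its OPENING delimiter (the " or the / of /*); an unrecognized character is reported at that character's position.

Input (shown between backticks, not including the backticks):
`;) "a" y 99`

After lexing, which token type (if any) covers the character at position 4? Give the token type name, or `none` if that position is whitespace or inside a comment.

pos=0: emit SEMI ';'
pos=1: emit RPAREN ')'
pos=3: enter STRING mode
pos=3: emit STR "a" (now at pos=6)
pos=7: emit ID 'y' (now at pos=8)
pos=9: emit NUM '99' (now at pos=11)
DONE. 5 tokens: [SEMI, RPAREN, STR, ID, NUM]
Position 4: char is 'a' -> STR

Answer: STR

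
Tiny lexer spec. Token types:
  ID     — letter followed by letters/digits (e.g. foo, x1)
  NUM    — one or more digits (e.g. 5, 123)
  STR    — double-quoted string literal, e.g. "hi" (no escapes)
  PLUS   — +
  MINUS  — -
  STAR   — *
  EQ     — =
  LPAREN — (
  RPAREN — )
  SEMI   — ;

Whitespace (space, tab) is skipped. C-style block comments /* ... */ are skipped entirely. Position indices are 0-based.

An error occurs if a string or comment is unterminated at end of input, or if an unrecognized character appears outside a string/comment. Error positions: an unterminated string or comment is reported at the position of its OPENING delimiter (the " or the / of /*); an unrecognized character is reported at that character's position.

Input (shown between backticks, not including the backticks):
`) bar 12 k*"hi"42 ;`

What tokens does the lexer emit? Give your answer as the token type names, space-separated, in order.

pos=0: emit RPAREN ')'
pos=2: emit ID 'bar' (now at pos=5)
pos=6: emit NUM '12' (now at pos=8)
pos=9: emit ID 'k' (now at pos=10)
pos=10: emit STAR '*'
pos=11: enter STRING mode
pos=11: emit STR "hi" (now at pos=15)
pos=15: emit NUM '42' (now at pos=17)
pos=18: emit SEMI ';'
DONE. 8 tokens: [RPAREN, ID, NUM, ID, STAR, STR, NUM, SEMI]

Answer: RPAREN ID NUM ID STAR STR NUM SEMI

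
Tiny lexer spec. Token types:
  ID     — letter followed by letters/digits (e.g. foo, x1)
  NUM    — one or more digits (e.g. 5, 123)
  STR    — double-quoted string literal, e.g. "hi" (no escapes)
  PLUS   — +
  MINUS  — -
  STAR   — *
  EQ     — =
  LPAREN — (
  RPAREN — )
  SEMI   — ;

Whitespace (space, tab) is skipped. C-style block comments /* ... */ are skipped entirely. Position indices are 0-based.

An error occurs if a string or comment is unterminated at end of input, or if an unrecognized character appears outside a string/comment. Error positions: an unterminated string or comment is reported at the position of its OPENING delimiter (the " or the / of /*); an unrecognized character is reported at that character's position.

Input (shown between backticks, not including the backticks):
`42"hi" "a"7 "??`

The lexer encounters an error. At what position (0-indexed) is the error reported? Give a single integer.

Answer: 12

Derivation:
pos=0: emit NUM '42' (now at pos=2)
pos=2: enter STRING mode
pos=2: emit STR "hi" (now at pos=6)
pos=7: enter STRING mode
pos=7: emit STR "a" (now at pos=10)
pos=10: emit NUM '7' (now at pos=11)
pos=12: enter STRING mode
pos=12: ERROR — unterminated string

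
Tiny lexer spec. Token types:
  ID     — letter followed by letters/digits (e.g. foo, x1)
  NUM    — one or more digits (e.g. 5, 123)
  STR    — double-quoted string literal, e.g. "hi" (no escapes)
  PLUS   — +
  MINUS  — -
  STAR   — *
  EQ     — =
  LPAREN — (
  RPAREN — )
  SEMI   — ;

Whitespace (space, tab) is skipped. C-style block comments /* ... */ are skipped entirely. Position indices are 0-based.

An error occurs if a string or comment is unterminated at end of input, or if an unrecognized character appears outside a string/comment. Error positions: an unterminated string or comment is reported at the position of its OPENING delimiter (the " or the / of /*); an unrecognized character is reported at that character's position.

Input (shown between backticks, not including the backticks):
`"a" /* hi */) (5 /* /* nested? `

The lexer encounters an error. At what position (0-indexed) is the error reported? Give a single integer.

pos=0: enter STRING mode
pos=0: emit STR "a" (now at pos=3)
pos=4: enter COMMENT mode (saw '/*')
exit COMMENT mode (now at pos=12)
pos=12: emit RPAREN ')'
pos=14: emit LPAREN '('
pos=15: emit NUM '5' (now at pos=16)
pos=17: enter COMMENT mode (saw '/*')
pos=17: ERROR — unterminated comment (reached EOF)

Answer: 17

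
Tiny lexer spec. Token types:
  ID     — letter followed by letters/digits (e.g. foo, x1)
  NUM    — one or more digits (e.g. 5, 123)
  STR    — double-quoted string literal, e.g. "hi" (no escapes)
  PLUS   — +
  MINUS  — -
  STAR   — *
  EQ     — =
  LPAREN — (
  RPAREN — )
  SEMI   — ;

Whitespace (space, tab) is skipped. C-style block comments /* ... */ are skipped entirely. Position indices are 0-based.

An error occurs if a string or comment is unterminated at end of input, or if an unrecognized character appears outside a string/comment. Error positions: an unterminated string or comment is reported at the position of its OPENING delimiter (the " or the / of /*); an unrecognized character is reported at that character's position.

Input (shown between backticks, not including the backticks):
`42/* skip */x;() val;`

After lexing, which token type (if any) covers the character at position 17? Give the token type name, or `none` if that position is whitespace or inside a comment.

Answer: ID

Derivation:
pos=0: emit NUM '42' (now at pos=2)
pos=2: enter COMMENT mode (saw '/*')
exit COMMENT mode (now at pos=12)
pos=12: emit ID 'x' (now at pos=13)
pos=13: emit SEMI ';'
pos=14: emit LPAREN '('
pos=15: emit RPAREN ')'
pos=17: emit ID 'val' (now at pos=20)
pos=20: emit SEMI ';'
DONE. 7 tokens: [NUM, ID, SEMI, LPAREN, RPAREN, ID, SEMI]
Position 17: char is 'v' -> ID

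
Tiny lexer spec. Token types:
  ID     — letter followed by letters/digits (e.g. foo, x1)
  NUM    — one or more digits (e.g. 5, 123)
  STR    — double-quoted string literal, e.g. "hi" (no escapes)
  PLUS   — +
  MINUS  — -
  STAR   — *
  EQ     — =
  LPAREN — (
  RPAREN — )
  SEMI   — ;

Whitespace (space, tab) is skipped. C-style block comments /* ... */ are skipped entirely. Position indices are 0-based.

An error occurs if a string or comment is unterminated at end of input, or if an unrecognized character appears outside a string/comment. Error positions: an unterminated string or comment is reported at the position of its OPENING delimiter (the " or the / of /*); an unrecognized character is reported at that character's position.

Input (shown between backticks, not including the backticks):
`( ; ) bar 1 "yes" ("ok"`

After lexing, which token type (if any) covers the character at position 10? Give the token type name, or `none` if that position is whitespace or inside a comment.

Answer: NUM

Derivation:
pos=0: emit LPAREN '('
pos=2: emit SEMI ';'
pos=4: emit RPAREN ')'
pos=6: emit ID 'bar' (now at pos=9)
pos=10: emit NUM '1' (now at pos=11)
pos=12: enter STRING mode
pos=12: emit STR "yes" (now at pos=17)
pos=18: emit LPAREN '('
pos=19: enter STRING mode
pos=19: emit STR "ok" (now at pos=23)
DONE. 8 tokens: [LPAREN, SEMI, RPAREN, ID, NUM, STR, LPAREN, STR]
Position 10: char is '1' -> NUM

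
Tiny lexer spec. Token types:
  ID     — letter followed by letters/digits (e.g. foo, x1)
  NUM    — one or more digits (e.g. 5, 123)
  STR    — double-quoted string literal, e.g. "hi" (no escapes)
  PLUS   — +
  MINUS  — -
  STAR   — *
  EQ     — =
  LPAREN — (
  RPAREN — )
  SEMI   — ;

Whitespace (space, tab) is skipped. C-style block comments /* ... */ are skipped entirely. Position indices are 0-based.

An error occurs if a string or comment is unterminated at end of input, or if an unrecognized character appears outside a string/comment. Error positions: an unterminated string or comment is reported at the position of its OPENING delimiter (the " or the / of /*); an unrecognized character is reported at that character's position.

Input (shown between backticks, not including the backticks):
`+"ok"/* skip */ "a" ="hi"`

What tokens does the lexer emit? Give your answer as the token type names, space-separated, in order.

Answer: PLUS STR STR EQ STR

Derivation:
pos=0: emit PLUS '+'
pos=1: enter STRING mode
pos=1: emit STR "ok" (now at pos=5)
pos=5: enter COMMENT mode (saw '/*')
exit COMMENT mode (now at pos=15)
pos=16: enter STRING mode
pos=16: emit STR "a" (now at pos=19)
pos=20: emit EQ '='
pos=21: enter STRING mode
pos=21: emit STR "hi" (now at pos=25)
DONE. 5 tokens: [PLUS, STR, STR, EQ, STR]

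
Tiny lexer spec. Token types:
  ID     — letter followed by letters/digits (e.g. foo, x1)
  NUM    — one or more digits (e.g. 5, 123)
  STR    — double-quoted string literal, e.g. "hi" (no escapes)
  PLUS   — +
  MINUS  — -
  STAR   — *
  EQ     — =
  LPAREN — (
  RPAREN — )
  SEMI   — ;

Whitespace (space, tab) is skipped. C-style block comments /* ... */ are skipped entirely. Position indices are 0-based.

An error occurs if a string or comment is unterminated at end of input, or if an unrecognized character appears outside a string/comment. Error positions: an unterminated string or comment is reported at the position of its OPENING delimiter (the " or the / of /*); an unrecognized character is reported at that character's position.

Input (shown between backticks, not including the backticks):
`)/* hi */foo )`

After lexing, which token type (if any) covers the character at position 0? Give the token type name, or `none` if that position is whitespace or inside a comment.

pos=0: emit RPAREN ')'
pos=1: enter COMMENT mode (saw '/*')
exit COMMENT mode (now at pos=9)
pos=9: emit ID 'foo' (now at pos=12)
pos=13: emit RPAREN ')'
DONE. 3 tokens: [RPAREN, ID, RPAREN]
Position 0: char is ')' -> RPAREN

Answer: RPAREN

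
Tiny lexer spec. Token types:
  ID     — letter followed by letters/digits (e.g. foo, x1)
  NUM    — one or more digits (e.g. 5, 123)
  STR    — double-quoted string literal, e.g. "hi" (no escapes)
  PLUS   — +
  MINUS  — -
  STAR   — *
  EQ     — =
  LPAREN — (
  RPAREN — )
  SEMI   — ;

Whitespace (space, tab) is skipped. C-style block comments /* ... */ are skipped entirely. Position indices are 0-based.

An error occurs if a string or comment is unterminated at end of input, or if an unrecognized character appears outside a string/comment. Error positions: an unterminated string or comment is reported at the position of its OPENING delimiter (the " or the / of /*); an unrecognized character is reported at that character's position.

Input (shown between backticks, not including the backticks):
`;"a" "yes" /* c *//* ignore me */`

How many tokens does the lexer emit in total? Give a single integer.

pos=0: emit SEMI ';'
pos=1: enter STRING mode
pos=1: emit STR "a" (now at pos=4)
pos=5: enter STRING mode
pos=5: emit STR "yes" (now at pos=10)
pos=11: enter COMMENT mode (saw '/*')
exit COMMENT mode (now at pos=18)
pos=18: enter COMMENT mode (saw '/*')
exit COMMENT mode (now at pos=33)
DONE. 3 tokens: [SEMI, STR, STR]

Answer: 3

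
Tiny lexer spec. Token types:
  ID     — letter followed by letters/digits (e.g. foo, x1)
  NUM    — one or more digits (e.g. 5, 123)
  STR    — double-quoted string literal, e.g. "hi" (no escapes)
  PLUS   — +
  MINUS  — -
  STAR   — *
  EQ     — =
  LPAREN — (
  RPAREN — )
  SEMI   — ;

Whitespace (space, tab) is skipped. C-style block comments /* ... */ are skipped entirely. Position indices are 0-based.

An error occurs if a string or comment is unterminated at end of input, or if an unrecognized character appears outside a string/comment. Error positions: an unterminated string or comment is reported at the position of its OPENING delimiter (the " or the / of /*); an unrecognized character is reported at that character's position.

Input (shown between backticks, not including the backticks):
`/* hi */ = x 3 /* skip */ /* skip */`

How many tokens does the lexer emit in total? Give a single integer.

Answer: 3

Derivation:
pos=0: enter COMMENT mode (saw '/*')
exit COMMENT mode (now at pos=8)
pos=9: emit EQ '='
pos=11: emit ID 'x' (now at pos=12)
pos=13: emit NUM '3' (now at pos=14)
pos=15: enter COMMENT mode (saw '/*')
exit COMMENT mode (now at pos=25)
pos=26: enter COMMENT mode (saw '/*')
exit COMMENT mode (now at pos=36)
DONE. 3 tokens: [EQ, ID, NUM]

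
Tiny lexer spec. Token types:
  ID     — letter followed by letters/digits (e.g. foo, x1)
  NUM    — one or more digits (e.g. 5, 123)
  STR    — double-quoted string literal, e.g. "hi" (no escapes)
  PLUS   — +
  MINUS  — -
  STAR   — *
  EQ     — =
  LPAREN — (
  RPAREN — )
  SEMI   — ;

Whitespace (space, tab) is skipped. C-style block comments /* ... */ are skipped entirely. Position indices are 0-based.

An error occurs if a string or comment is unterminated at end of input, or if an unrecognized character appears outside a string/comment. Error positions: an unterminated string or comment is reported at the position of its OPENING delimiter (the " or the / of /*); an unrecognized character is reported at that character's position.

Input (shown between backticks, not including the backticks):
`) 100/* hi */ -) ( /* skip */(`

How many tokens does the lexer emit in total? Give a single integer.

Answer: 6

Derivation:
pos=0: emit RPAREN ')'
pos=2: emit NUM '100' (now at pos=5)
pos=5: enter COMMENT mode (saw '/*')
exit COMMENT mode (now at pos=13)
pos=14: emit MINUS '-'
pos=15: emit RPAREN ')'
pos=17: emit LPAREN '('
pos=19: enter COMMENT mode (saw '/*')
exit COMMENT mode (now at pos=29)
pos=29: emit LPAREN '('
DONE. 6 tokens: [RPAREN, NUM, MINUS, RPAREN, LPAREN, LPAREN]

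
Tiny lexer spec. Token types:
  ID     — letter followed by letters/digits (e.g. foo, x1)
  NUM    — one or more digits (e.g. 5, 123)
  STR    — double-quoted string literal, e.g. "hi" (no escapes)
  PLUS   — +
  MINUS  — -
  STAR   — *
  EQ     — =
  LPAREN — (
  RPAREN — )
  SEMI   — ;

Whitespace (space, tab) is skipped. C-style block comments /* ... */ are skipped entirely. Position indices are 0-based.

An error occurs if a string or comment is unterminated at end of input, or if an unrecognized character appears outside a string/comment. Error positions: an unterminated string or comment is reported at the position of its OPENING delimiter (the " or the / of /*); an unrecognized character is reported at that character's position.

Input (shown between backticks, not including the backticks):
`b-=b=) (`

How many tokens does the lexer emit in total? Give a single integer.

pos=0: emit ID 'b' (now at pos=1)
pos=1: emit MINUS '-'
pos=2: emit EQ '='
pos=3: emit ID 'b' (now at pos=4)
pos=4: emit EQ '='
pos=5: emit RPAREN ')'
pos=7: emit LPAREN '('
DONE. 7 tokens: [ID, MINUS, EQ, ID, EQ, RPAREN, LPAREN]

Answer: 7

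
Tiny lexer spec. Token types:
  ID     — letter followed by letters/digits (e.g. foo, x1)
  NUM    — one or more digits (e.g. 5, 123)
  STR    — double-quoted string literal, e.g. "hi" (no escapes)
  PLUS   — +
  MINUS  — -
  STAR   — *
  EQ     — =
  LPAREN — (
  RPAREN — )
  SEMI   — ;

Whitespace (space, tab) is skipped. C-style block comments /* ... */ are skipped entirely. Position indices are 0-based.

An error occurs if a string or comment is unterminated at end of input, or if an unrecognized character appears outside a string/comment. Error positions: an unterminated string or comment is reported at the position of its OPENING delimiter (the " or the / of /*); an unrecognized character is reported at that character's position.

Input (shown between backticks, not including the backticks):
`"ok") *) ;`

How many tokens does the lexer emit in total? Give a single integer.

pos=0: enter STRING mode
pos=0: emit STR "ok" (now at pos=4)
pos=4: emit RPAREN ')'
pos=6: emit STAR '*'
pos=7: emit RPAREN ')'
pos=9: emit SEMI ';'
DONE. 5 tokens: [STR, RPAREN, STAR, RPAREN, SEMI]

Answer: 5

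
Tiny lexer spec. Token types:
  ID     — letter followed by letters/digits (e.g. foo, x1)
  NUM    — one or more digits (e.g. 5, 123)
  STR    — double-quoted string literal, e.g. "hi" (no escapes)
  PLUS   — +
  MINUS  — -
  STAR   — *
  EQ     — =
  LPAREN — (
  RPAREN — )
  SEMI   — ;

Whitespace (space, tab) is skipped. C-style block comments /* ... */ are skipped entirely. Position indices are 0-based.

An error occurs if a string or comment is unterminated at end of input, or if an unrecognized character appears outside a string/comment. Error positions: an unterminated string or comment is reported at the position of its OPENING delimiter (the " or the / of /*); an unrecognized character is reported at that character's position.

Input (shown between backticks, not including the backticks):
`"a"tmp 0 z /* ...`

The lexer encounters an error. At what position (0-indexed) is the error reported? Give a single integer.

Answer: 11

Derivation:
pos=0: enter STRING mode
pos=0: emit STR "a" (now at pos=3)
pos=3: emit ID 'tmp' (now at pos=6)
pos=7: emit NUM '0' (now at pos=8)
pos=9: emit ID 'z' (now at pos=10)
pos=11: enter COMMENT mode (saw '/*')
pos=11: ERROR — unterminated comment (reached EOF)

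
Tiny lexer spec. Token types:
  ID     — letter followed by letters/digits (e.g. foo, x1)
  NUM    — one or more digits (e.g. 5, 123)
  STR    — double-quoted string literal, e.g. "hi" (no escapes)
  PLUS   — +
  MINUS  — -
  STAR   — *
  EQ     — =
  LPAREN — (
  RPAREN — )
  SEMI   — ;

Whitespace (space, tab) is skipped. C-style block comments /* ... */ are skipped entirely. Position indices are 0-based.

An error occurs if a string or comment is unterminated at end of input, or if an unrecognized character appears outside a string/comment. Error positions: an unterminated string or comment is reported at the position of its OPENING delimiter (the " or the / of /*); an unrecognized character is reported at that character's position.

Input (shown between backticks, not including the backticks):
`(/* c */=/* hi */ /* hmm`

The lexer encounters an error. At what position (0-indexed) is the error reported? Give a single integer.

pos=0: emit LPAREN '('
pos=1: enter COMMENT mode (saw '/*')
exit COMMENT mode (now at pos=8)
pos=8: emit EQ '='
pos=9: enter COMMENT mode (saw '/*')
exit COMMENT mode (now at pos=17)
pos=18: enter COMMENT mode (saw '/*')
pos=18: ERROR — unterminated comment (reached EOF)

Answer: 18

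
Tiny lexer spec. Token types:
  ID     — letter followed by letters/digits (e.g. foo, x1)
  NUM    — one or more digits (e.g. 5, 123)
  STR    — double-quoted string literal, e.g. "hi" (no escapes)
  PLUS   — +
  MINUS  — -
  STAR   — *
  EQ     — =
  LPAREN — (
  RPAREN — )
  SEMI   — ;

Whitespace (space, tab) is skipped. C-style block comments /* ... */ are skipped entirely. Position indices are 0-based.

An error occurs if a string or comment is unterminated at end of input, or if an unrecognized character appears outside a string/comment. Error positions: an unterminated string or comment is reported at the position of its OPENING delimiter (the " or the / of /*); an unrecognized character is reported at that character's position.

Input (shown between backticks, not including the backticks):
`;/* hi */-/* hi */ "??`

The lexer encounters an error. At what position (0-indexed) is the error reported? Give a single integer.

pos=0: emit SEMI ';'
pos=1: enter COMMENT mode (saw '/*')
exit COMMENT mode (now at pos=9)
pos=9: emit MINUS '-'
pos=10: enter COMMENT mode (saw '/*')
exit COMMENT mode (now at pos=18)
pos=19: enter STRING mode
pos=19: ERROR — unterminated string

Answer: 19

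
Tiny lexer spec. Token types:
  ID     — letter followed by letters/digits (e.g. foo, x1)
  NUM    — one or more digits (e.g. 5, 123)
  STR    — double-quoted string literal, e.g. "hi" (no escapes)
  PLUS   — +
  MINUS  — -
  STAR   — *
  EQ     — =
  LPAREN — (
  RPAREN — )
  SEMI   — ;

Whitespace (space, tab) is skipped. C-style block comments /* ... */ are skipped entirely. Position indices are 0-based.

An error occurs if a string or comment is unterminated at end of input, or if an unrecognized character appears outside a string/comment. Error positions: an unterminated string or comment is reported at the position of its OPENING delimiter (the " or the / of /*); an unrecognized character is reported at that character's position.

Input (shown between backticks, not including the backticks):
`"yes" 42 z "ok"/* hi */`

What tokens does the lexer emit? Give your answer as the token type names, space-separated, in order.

Answer: STR NUM ID STR

Derivation:
pos=0: enter STRING mode
pos=0: emit STR "yes" (now at pos=5)
pos=6: emit NUM '42' (now at pos=8)
pos=9: emit ID 'z' (now at pos=10)
pos=11: enter STRING mode
pos=11: emit STR "ok" (now at pos=15)
pos=15: enter COMMENT mode (saw '/*')
exit COMMENT mode (now at pos=23)
DONE. 4 tokens: [STR, NUM, ID, STR]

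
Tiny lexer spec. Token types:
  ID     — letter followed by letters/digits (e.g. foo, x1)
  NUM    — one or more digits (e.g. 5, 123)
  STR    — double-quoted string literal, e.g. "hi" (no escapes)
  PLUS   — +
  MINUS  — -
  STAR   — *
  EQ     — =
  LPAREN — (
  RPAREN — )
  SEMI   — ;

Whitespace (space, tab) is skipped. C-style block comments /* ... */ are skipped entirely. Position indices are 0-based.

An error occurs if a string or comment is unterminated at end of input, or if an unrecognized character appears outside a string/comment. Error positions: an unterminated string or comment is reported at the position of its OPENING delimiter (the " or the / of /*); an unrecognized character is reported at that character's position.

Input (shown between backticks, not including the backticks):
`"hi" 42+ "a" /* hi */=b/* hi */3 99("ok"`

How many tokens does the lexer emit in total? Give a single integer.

Answer: 10

Derivation:
pos=0: enter STRING mode
pos=0: emit STR "hi" (now at pos=4)
pos=5: emit NUM '42' (now at pos=7)
pos=7: emit PLUS '+'
pos=9: enter STRING mode
pos=9: emit STR "a" (now at pos=12)
pos=13: enter COMMENT mode (saw '/*')
exit COMMENT mode (now at pos=21)
pos=21: emit EQ '='
pos=22: emit ID 'b' (now at pos=23)
pos=23: enter COMMENT mode (saw '/*')
exit COMMENT mode (now at pos=31)
pos=31: emit NUM '3' (now at pos=32)
pos=33: emit NUM '99' (now at pos=35)
pos=35: emit LPAREN '('
pos=36: enter STRING mode
pos=36: emit STR "ok" (now at pos=40)
DONE. 10 tokens: [STR, NUM, PLUS, STR, EQ, ID, NUM, NUM, LPAREN, STR]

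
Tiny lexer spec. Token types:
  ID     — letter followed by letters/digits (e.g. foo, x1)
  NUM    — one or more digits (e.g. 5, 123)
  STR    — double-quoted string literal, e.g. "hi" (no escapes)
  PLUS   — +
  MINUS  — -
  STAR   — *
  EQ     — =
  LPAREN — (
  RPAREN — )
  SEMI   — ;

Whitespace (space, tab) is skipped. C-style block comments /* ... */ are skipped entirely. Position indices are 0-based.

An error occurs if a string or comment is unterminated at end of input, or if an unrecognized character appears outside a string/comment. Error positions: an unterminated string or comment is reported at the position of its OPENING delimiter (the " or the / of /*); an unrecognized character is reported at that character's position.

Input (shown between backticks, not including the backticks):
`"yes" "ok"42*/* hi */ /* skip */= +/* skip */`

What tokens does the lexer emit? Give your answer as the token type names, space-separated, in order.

pos=0: enter STRING mode
pos=0: emit STR "yes" (now at pos=5)
pos=6: enter STRING mode
pos=6: emit STR "ok" (now at pos=10)
pos=10: emit NUM '42' (now at pos=12)
pos=12: emit STAR '*'
pos=13: enter COMMENT mode (saw '/*')
exit COMMENT mode (now at pos=21)
pos=22: enter COMMENT mode (saw '/*')
exit COMMENT mode (now at pos=32)
pos=32: emit EQ '='
pos=34: emit PLUS '+'
pos=35: enter COMMENT mode (saw '/*')
exit COMMENT mode (now at pos=45)
DONE. 6 tokens: [STR, STR, NUM, STAR, EQ, PLUS]

Answer: STR STR NUM STAR EQ PLUS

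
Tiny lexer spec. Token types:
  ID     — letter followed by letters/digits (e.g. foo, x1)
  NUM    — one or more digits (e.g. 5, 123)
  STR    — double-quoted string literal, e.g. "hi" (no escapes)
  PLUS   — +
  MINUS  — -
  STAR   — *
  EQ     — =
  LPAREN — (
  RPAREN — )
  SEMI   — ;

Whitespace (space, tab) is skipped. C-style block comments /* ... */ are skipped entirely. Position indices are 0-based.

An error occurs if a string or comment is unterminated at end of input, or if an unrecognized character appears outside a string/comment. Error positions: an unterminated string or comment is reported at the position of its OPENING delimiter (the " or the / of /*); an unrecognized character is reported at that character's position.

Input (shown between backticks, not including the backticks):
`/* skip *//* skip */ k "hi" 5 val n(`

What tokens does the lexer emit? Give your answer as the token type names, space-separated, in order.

pos=0: enter COMMENT mode (saw '/*')
exit COMMENT mode (now at pos=10)
pos=10: enter COMMENT mode (saw '/*')
exit COMMENT mode (now at pos=20)
pos=21: emit ID 'k' (now at pos=22)
pos=23: enter STRING mode
pos=23: emit STR "hi" (now at pos=27)
pos=28: emit NUM '5' (now at pos=29)
pos=30: emit ID 'val' (now at pos=33)
pos=34: emit ID 'n' (now at pos=35)
pos=35: emit LPAREN '('
DONE. 6 tokens: [ID, STR, NUM, ID, ID, LPAREN]

Answer: ID STR NUM ID ID LPAREN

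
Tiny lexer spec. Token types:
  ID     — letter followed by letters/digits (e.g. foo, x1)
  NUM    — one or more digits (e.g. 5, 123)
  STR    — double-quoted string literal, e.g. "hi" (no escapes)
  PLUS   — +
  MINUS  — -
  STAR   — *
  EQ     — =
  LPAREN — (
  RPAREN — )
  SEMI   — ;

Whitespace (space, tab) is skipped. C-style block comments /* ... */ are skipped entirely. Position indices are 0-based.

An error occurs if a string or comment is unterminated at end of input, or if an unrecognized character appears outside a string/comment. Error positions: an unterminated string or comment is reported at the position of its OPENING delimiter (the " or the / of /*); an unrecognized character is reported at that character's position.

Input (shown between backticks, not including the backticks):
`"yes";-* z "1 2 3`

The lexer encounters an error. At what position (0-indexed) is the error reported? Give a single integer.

pos=0: enter STRING mode
pos=0: emit STR "yes" (now at pos=5)
pos=5: emit SEMI ';'
pos=6: emit MINUS '-'
pos=7: emit STAR '*'
pos=9: emit ID 'z' (now at pos=10)
pos=11: enter STRING mode
pos=11: ERROR — unterminated string

Answer: 11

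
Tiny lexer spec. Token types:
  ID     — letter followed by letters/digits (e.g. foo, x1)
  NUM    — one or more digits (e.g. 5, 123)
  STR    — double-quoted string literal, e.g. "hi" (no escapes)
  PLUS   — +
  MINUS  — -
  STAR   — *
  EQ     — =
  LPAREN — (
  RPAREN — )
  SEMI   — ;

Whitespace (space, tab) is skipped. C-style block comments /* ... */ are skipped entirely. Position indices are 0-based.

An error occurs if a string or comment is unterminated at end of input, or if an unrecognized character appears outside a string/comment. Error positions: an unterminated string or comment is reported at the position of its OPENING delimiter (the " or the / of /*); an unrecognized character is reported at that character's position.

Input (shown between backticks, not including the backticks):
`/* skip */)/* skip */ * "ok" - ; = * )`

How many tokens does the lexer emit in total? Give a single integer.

Answer: 8

Derivation:
pos=0: enter COMMENT mode (saw '/*')
exit COMMENT mode (now at pos=10)
pos=10: emit RPAREN ')'
pos=11: enter COMMENT mode (saw '/*')
exit COMMENT mode (now at pos=21)
pos=22: emit STAR '*'
pos=24: enter STRING mode
pos=24: emit STR "ok" (now at pos=28)
pos=29: emit MINUS '-'
pos=31: emit SEMI ';'
pos=33: emit EQ '='
pos=35: emit STAR '*'
pos=37: emit RPAREN ')'
DONE. 8 tokens: [RPAREN, STAR, STR, MINUS, SEMI, EQ, STAR, RPAREN]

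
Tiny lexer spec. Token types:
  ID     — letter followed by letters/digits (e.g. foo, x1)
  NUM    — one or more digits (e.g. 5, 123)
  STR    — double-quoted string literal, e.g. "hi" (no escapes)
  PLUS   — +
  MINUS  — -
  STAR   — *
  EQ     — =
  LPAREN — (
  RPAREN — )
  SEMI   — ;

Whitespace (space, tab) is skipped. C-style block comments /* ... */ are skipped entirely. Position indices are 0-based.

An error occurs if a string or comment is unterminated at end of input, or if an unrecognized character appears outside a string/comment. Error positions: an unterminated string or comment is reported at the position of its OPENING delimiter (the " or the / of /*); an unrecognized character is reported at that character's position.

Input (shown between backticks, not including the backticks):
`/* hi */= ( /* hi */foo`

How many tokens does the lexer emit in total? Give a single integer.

pos=0: enter COMMENT mode (saw '/*')
exit COMMENT mode (now at pos=8)
pos=8: emit EQ '='
pos=10: emit LPAREN '('
pos=12: enter COMMENT mode (saw '/*')
exit COMMENT mode (now at pos=20)
pos=20: emit ID 'foo' (now at pos=23)
DONE. 3 tokens: [EQ, LPAREN, ID]

Answer: 3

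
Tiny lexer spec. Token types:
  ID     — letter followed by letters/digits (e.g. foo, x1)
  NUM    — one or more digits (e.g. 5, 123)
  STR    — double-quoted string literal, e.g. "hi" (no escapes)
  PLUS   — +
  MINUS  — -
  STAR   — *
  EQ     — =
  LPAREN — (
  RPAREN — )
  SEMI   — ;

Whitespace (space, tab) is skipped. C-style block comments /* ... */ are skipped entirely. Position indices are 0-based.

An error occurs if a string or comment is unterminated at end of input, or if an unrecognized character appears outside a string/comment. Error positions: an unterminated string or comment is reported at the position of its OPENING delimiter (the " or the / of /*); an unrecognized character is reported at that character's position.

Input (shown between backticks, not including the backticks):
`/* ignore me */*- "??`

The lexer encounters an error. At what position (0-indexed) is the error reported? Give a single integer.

Answer: 18

Derivation:
pos=0: enter COMMENT mode (saw '/*')
exit COMMENT mode (now at pos=15)
pos=15: emit STAR '*'
pos=16: emit MINUS '-'
pos=18: enter STRING mode
pos=18: ERROR — unterminated string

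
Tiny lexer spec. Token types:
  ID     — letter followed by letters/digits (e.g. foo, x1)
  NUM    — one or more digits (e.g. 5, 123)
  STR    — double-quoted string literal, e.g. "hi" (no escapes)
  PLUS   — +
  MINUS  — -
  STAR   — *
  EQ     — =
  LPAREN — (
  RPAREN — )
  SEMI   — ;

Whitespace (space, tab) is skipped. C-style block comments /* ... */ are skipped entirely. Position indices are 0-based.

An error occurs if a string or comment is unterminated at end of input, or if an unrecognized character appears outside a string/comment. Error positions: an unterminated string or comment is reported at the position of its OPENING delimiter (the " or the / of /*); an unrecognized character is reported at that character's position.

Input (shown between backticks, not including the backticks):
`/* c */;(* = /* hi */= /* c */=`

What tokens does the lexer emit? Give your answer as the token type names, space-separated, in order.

Answer: SEMI LPAREN STAR EQ EQ EQ

Derivation:
pos=0: enter COMMENT mode (saw '/*')
exit COMMENT mode (now at pos=7)
pos=7: emit SEMI ';'
pos=8: emit LPAREN '('
pos=9: emit STAR '*'
pos=11: emit EQ '='
pos=13: enter COMMENT mode (saw '/*')
exit COMMENT mode (now at pos=21)
pos=21: emit EQ '='
pos=23: enter COMMENT mode (saw '/*')
exit COMMENT mode (now at pos=30)
pos=30: emit EQ '='
DONE. 6 tokens: [SEMI, LPAREN, STAR, EQ, EQ, EQ]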